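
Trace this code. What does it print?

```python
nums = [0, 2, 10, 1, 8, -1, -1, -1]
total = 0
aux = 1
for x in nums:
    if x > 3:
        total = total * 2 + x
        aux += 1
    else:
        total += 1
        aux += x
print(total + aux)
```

44

x=0: not >3, total = 0+1 = 1; aux=1
x=2: not >3, total = 1+1 = 2; aux=3
x=10: >3, total = 2*2+10 = 14; aux=4
x=1: not >3, total = 14+1 = 15; aux=5
x=8: >3, total = 15*2+8 = 38; aux=6
x=-1: not >3, total = 38+1 = 39; aux=5
x=-1: not >3, total = 39+1 = 40; aux=4
x=-1: not >3, total = 40+1 = 41; aux=3
total+aux = 41+3 = 44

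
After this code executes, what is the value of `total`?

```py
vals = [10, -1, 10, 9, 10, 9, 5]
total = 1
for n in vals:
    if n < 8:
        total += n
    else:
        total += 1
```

10

n=10: not <8, total = 1+1 = 2
n=-1: <8, total = 2+(-1) = 1
n=10: not <8, total = 1+1 = 2
n=9: not <8, total = 2+1 = 3
n=10: not <8, total = 3+1 = 4
n=9: not <8, total = 4+1 = 5
n=5: <8, total = 5+5 = 10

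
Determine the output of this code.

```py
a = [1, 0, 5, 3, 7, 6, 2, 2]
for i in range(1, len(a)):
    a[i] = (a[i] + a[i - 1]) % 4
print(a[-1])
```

i=1: a[1] = (0+1)%4 = 1 → [1, 1, 5, 3, 7, 6, 2, 2]
i=2: a[2] = (5+1)%4 = 2 → [1, 1, 2, 3, 7, 6, 2, 2]
i=3: a[3] = (3+2)%4 = 1 → [1, 1, 2, 1, 7, 6, 2, 2]
i=4: a[4] = (7+1)%4 = 0 → [1, 1, 2, 1, 0, 6, 2, 2]
i=5: a[5] = (6+0)%4 = 2 → [1, 1, 2, 1, 0, 2, 2, 2]
i=6: a[6] = (2+2)%4 = 0 → [1, 1, 2, 1, 0, 2, 0, 2]
i=7: a[7] = (2+0)%4 = 2 → [1, 1, 2, 1, 0, 2, 0, 2]

2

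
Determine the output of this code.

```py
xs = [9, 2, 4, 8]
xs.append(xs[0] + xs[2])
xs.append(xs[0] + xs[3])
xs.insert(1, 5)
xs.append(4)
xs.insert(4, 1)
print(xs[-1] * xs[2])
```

8

append xs[0]+xs[2] = 9+4 = 13 → [9, 2, 4, 8, 13]
append xs[0]+xs[3] = 9+8 = 17 → [9, 2, 4, 8, 13, 17]
insert 5 at 1 → [9, 5, 2, 4, 8, 13, 17]
append 4 → [9, 5, 2, 4, 8, 13, 17, 4]
insert 1 at 4 → [9, 5, 2, 4, 1, 8, 13, 17, 4]
xs[-1]*xs[2] = 4*2 = 8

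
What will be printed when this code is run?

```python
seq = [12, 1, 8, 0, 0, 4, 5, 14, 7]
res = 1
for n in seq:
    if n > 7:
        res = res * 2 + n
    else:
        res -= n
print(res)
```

57

n=12: >7, res = 1*2+12 = 14
n=1: not >7, res = 14-1 = 13
n=8: >7, res = 13*2+8 = 34
n=0: not >7, res = 34-0 = 34
n=0: not >7, res = 34-0 = 34
n=4: not >7, res = 34-4 = 30
n=5: not >7, res = 30-5 = 25
n=14: >7, res = 25*2+14 = 64
n=7: not >7, res = 64-7 = 57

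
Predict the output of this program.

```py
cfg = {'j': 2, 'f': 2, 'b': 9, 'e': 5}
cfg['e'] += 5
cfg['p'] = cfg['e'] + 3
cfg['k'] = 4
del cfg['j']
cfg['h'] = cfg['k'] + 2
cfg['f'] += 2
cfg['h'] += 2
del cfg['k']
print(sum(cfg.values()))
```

44

cfg['e'] = 5+5 = 10 → {'j': 2, 'f': 2, 'b': 9, 'e': 10}
cfg['p'] = cfg['e']+3 = 13 → {'j': 2, 'f': 2, 'b': 9, 'e': 10, 'p': 13}
cfg['k'] = 4 → {'j': 2, 'f': 2, 'b': 9, 'e': 10, 'p': 13, 'k': 4}
del 'j' → {'f': 2, 'b': 9, 'e': 10, 'p': 13, 'k': 4}
cfg['h'] = cfg['k']+2 = 6 → {'f': 2, 'b': 9, 'e': 10, 'p': 13, 'k': 4, 'h': 6}
cfg['f'] = 2+2 = 4 → {'f': 4, 'b': 9, 'e': 10, 'p': 13, 'k': 4, 'h': 6}
cfg['h'] = 6+2 = 8 → {'f': 4, 'b': 9, 'e': 10, 'p': 13, 'k': 4, 'h': 8}
del 'k' → {'f': 4, 'b': 9, 'e': 10, 'p': 13, 'h': 8}
sum of values = 44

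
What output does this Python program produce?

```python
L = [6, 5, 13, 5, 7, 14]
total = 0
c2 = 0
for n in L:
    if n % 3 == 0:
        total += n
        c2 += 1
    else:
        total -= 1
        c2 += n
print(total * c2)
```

n=6: %3==0, total = 0+6 = 6; c2=1
n=5: not %3==0, total = 6-1 = 5; c2=6
n=13: not %3==0, total = 5-1 = 4; c2=19
n=5: not %3==0, total = 4-1 = 3; c2=24
n=7: not %3==0, total = 3-1 = 2; c2=31
n=14: not %3==0, total = 2-1 = 1; c2=45
total*c2 = 1*45 = 45

45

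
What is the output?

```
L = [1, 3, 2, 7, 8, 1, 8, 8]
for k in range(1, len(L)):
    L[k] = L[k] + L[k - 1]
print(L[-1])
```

38

k=1: L[1] = 3+1 = 4 → [1, 4, 2, 7, 8, 1, 8, 8]
k=2: L[2] = 2+4 = 6 → [1, 4, 6, 7, 8, 1, 8, 8]
k=3: L[3] = 7+6 = 13 → [1, 4, 6, 13, 8, 1, 8, 8]
k=4: L[4] = 8+13 = 21 → [1, 4, 6, 13, 21, 1, 8, 8]
k=5: L[5] = 1+21 = 22 → [1, 4, 6, 13, 21, 22, 8, 8]
k=6: L[6] = 8+22 = 30 → [1, 4, 6, 13, 21, 22, 30, 8]
k=7: L[7] = 8+30 = 38 → [1, 4, 6, 13, 21, 22, 30, 38]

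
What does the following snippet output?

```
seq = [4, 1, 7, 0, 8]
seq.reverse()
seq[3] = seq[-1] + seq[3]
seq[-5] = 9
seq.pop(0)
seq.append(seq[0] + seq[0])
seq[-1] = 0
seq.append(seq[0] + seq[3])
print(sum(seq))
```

20

reverse → [8, 0, 7, 1, 4]
seq[3] = seq[-1]+seq[3] = 4+1 = 5 → [8, 0, 7, 5, 4]
seq[-5] = 9 → [9, 0, 7, 5, 4]
pop(0) removes 9 → [0, 7, 5, 4]
append seq[0]+seq[0] = 0+0 = 0 → [0, 7, 5, 4, 0]
seq[-1] = 0 → [0, 7, 5, 4, 0]
append seq[0]+seq[3] = 0+4 = 4 → [0, 7, 5, 4, 0, 4]
sum = 20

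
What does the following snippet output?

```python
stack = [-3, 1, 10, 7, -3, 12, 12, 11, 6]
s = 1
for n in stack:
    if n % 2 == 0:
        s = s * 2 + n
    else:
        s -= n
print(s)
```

n=-3: not even, s = 1-(-3) = 4
n=1: not even, s = 4-1 = 3
n=10: even, s = 3*2+10 = 16
n=7: not even, s = 16-7 = 9
n=-3: not even, s = 9-(-3) = 12
n=12: even, s = 12*2+12 = 36
n=12: even, s = 36*2+12 = 84
n=11: not even, s = 84-11 = 73
n=6: even, s = 73*2+6 = 152

152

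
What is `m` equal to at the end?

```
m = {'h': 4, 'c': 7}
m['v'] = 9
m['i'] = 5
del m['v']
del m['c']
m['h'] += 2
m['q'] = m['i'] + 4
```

{'h': 6, 'i': 5, 'q': 9}

m['v'] = 9 → {'h': 4, 'c': 7, 'v': 9}
m['i'] = 5 → {'h': 4, 'c': 7, 'v': 9, 'i': 5}
del 'v' → {'h': 4, 'c': 7, 'i': 5}
del 'c' → {'h': 4, 'i': 5}
m['h'] = 4+2 = 6 → {'h': 6, 'i': 5}
m['q'] = m['i']+4 = 9 → {'h': 6, 'i': 5, 'q': 9}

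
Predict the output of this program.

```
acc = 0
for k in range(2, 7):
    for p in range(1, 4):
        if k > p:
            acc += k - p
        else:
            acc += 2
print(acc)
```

37

k=2,p=1: 2>1, acc = 0+1 = 1
k=2,p=2: not 2>2, acc = 1+2 = 3
k=2,p=3: not 2>3, acc = 3+2 = 5
k=3,p=1: 3>1, acc = 5+2 = 7
k=3,p=2: 3>2, acc = 7+1 = 8
k=3,p=3: not 3>3, acc = 8+2 = 10
k=4,p=1: 4>1, acc = 10+3 = 13
k=4,p=2: 4>2, acc = 13+2 = 15
k=4,p=3: 4>3, acc = 15+1 = 16
k=5,p=1: 5>1, acc = 16+4 = 20
k=5,p=2: 5>2, acc = 20+3 = 23
k=5,p=3: 5>3, acc = 23+2 = 25
k=6,p=1: 6>1, acc = 25+5 = 30
k=6,p=2: 6>2, acc = 30+4 = 34
k=6,p=3: 6>3, acc = 34+3 = 37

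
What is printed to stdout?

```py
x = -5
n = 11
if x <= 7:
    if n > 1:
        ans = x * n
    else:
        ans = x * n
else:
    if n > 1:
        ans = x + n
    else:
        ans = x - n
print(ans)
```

-55

x=-5, n=11
x <= 7 is True; n > 1 is True
→ ans = x * n = -55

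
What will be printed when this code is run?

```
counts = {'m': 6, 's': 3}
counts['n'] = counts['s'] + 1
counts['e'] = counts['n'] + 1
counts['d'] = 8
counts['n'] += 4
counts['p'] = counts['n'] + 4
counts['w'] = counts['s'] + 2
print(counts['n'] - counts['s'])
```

5

counts['n'] = counts['s']+1 = 4 → {'m': 6, 's': 3, 'n': 4}
counts['e'] = counts['n']+1 = 5 → {'m': 6, 's': 3, 'n': 4, 'e': 5}
counts['d'] = 8 → {'m': 6, 's': 3, 'n': 4, 'e': 5, 'd': 8}
counts['n'] = 4+4 = 8 → {'m': 6, 's': 3, 'n': 8, 'e': 5, 'd': 8}
counts['p'] = counts['n']+4 = 12 → {'m': 6, 's': 3, 'n': 8, 'e': 5, 'd': 8, 'p': 12}
counts['w'] = counts['s']+2 = 5 → {'m': 6, 's': 3, 'n': 8, 'e': 5, 'd': 8, 'p': 12, 'w': 5}
counts['n']-counts['s'] = 8-3 = 5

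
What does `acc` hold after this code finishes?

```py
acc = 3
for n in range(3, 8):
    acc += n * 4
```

103

n=3: acc = 3+3*4 = 15
n=4: acc = 15+4*4 = 31
n=5: acc = 31+5*4 = 51
n=6: acc = 51+6*4 = 75
n=7: acc = 75+7*4 = 103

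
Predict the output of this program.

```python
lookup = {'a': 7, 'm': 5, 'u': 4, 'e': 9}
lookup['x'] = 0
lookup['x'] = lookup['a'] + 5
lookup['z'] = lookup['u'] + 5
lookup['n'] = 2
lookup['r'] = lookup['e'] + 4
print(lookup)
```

{'a': 7, 'm': 5, 'u': 4, 'e': 9, 'x': 12, 'z': 9, 'n': 2, 'r': 13}

lookup['x'] = 0 → {'a': 7, 'm': 5, 'u': 4, 'e': 9, 'x': 0}
lookup['x'] = lookup['a']+5 = 12 → {'a': 7, 'm': 5, 'u': 4, 'e': 9, 'x': 12}
lookup['z'] = lookup['u']+5 = 9 → {'a': 7, 'm': 5, 'u': 4, 'e': 9, 'x': 12, 'z': 9}
lookup['n'] = 2 → {'a': 7, 'm': 5, 'u': 4, 'e': 9, 'x': 12, 'z': 9, 'n': 2}
lookup['r'] = lookup['e']+4 = 13 → {'a': 7, 'm': 5, 'u': 4, 'e': 9, 'x': 12, 'z': 9, 'n': 2, 'r': 13}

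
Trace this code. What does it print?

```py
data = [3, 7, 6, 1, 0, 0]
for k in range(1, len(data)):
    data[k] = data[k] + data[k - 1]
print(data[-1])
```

17

k=1: data[1] = 7+3 = 10 → [3, 10, 6, 1, 0, 0]
k=2: data[2] = 6+10 = 16 → [3, 10, 16, 1, 0, 0]
k=3: data[3] = 1+16 = 17 → [3, 10, 16, 17, 0, 0]
k=4: data[4] = 0+17 = 17 → [3, 10, 16, 17, 17, 0]
k=5: data[5] = 0+17 = 17 → [3, 10, 16, 17, 17, 17]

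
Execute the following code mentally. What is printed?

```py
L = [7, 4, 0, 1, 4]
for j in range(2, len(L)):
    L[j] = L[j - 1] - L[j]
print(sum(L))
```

j=2: L[2] = 4-0 = 4 → [7, 4, 4, 1, 4]
j=3: L[3] = 4-1 = 3 → [7, 4, 4, 3, 4]
j=4: L[4] = 3-4 = -1 → [7, 4, 4, 3, -1]
sum = 17

17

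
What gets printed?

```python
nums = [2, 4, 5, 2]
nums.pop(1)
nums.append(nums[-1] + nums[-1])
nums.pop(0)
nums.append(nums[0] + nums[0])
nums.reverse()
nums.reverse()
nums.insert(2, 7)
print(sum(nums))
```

pop(1) removes 4 → [2, 5, 2]
append nums[-1]+nums[-1] = 2+2 = 4 → [2, 5, 2, 4]
pop(0) removes 2 → [5, 2, 4]
append nums[0]+nums[0] = 5+5 = 10 → [5, 2, 4, 10]
reverse → [10, 4, 2, 5]
reverse → [5, 2, 4, 10]
insert 7 at 2 → [5, 2, 7, 4, 10]
sum = 28

28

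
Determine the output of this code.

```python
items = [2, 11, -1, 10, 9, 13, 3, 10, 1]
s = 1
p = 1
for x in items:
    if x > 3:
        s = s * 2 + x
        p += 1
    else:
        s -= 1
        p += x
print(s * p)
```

x=2: not >3, s = 1-1 = 0; p=3
x=11: >3, s = 0*2+11 = 11; p=4
x=-1: not >3, s = 11-1 = 10; p=3
x=10: >3, s = 10*2+10 = 30; p=4
x=9: >3, s = 30*2+9 = 69; p=5
x=13: >3, s = 69*2+13 = 151; p=6
x=3: not >3, s = 151-1 = 150; p=9
x=10: >3, s = 150*2+10 = 310; p=10
x=1: not >3, s = 310-1 = 309; p=11
s*p = 309*11 = 3399

3399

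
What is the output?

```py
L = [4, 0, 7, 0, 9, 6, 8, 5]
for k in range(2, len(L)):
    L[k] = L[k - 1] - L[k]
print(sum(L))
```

k=2: L[2] = 0-7 = -7 → [4, 0, -7, 0, 9, 6, 8, 5]
k=3: L[3] = (-7)-0 = -7 → [4, 0, -7, -7, 9, 6, 8, 5]
k=4: L[4] = (-7)-9 = -16 → [4, 0, -7, -7, -16, 6, 8, 5]
k=5: L[5] = (-16)-6 = -22 → [4, 0, -7, -7, -16, -22, 8, 5]
k=6: L[6] = (-22)-8 = -30 → [4, 0, -7, -7, -16, -22, -30, 5]
k=7: L[7] = (-30)-5 = -35 → [4, 0, -7, -7, -16, -22, -30, -35]
sum = -113

-113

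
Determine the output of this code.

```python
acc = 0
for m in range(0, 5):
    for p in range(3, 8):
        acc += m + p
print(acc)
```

175

m=0,p=3: acc = 0+3 = 3
m=0,p=4: acc = 3+4 = 7
m=0,p=5: acc = 7+5 = 12
m=0,p=6: acc = 12+6 = 18
m=0,p=7: acc = 18+7 = 25
m=1,p=3: acc = 25+4 = 29
m=1,p=4: acc = 29+5 = 34
m=1,p=5: acc = 34+6 = 40
m=1,p=6: acc = 40+7 = 47
m=1,p=7: acc = 47+8 = 55
m=2,p=3: acc = 55+5 = 60
m=2,p=4: acc = 60+6 = 66
m=2,p=5: acc = 66+7 = 73
m=2,p=6: acc = 73+8 = 81
m=2,p=7: acc = 81+9 = 90
m=3,p=3: acc = 90+6 = 96
m=3,p=4: acc = 96+7 = 103
m=3,p=5: acc = 103+8 = 111
m=3,p=6: acc = 111+9 = 120
m=3,p=7: acc = 120+10 = 130
m=4,p=3: acc = 130+7 = 137
m=4,p=4: acc = 137+8 = 145
m=4,p=5: acc = 145+9 = 154
m=4,p=6: acc = 154+10 = 164
m=4,p=7: acc = 164+11 = 175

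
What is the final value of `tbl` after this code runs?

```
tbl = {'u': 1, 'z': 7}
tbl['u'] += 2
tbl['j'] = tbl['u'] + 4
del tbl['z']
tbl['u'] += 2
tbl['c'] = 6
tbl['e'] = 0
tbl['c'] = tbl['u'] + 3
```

{'u': 5, 'j': 7, 'c': 8, 'e': 0}

tbl['u'] = 1+2 = 3 → {'u': 3, 'z': 7}
tbl['j'] = tbl['u']+4 = 7 → {'u': 3, 'z': 7, 'j': 7}
del 'z' → {'u': 3, 'j': 7}
tbl['u'] = 3+2 = 5 → {'u': 5, 'j': 7}
tbl['c'] = 6 → {'u': 5, 'j': 7, 'c': 6}
tbl['e'] = 0 → {'u': 5, 'j': 7, 'c': 6, 'e': 0}
tbl['c'] = tbl['u']+3 = 8 → {'u': 5, 'j': 7, 'c': 8, 'e': 0}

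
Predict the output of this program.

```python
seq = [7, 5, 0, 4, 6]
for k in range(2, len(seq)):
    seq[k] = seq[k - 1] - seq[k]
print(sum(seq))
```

k=2: seq[2] = 5-0 = 5 → [7, 5, 5, 4, 6]
k=3: seq[3] = 5-4 = 1 → [7, 5, 5, 1, 6]
k=4: seq[4] = 1-6 = -5 → [7, 5, 5, 1, -5]
sum = 13

13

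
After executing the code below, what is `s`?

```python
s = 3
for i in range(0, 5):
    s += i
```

i=0: s = 3+0 = 3
i=1: s = 3+1 = 4
i=2: s = 4+2 = 6
i=3: s = 6+3 = 9
i=4: s = 9+4 = 13

13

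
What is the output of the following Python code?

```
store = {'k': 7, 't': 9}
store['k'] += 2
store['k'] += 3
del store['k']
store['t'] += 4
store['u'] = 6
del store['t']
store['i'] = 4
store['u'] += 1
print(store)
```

{'u': 7, 'i': 4}

store['k'] = 7+2 = 9 → {'k': 9, 't': 9}
store['k'] = 9+3 = 12 → {'k': 12, 't': 9}
del 'k' → {'t': 9}
store['t'] = 9+4 = 13 → {'t': 13}
store['u'] = 6 → {'t': 13, 'u': 6}
del 't' → {'u': 6}
store['i'] = 4 → {'u': 6, 'i': 4}
store['u'] = 6+1 = 7 → {'u': 7, 'i': 4}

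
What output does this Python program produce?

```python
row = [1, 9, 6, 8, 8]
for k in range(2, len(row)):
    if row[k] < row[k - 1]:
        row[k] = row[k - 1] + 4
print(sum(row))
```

61

k=2: 6<9, row[2] = 9+4 = 13 → [1, 9, 13, 8, 8]
k=3: 8<13, row[3] = 13+4 = 17 → [1, 9, 13, 17, 8]
k=4: 8<17, row[4] = 17+4 = 21 → [1, 9, 13, 17, 21]
sum = 61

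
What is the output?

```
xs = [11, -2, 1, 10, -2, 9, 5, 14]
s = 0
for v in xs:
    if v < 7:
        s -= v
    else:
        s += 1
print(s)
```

v=11: not <7, s = 0+1 = 1
v=-2: <7, s = 1-(-2) = 3
v=1: <7, s = 3-1 = 2
v=10: not <7, s = 2+1 = 3
v=-2: <7, s = 3-(-2) = 5
v=9: not <7, s = 5+1 = 6
v=5: <7, s = 6-5 = 1
v=14: not <7, s = 1+1 = 2

2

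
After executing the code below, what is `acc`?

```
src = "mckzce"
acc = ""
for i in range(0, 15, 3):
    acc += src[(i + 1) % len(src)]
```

'ccccc'

i=0: add src[1]='c' → 'c'
i=3: add src[4]='c' → 'cc'
i=6: add src[1]='c' → 'ccc'
i=9: add src[4]='c' → 'cccc'
i=12: add src[1]='c' → 'ccccc'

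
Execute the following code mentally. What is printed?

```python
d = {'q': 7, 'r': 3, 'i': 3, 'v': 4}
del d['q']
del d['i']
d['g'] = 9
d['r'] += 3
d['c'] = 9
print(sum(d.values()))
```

del 'q' → {'r': 3, 'i': 3, 'v': 4}
del 'i' → {'r': 3, 'v': 4}
d['g'] = 9 → {'r': 3, 'v': 4, 'g': 9}
d['r'] = 3+3 = 6 → {'r': 6, 'v': 4, 'g': 9}
d['c'] = 9 → {'r': 6, 'v': 4, 'g': 9, 'c': 9}
sum of values = 28

28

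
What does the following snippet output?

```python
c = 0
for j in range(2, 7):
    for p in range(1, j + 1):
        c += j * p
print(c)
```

j=2,p=1: c = 0+2 = 2
j=2,p=2: c = 2+4 = 6
j=3,p=1: c = 6+3 = 9
j=3,p=2: c = 9+6 = 15
j=3,p=3: c = 15+9 = 24
j=4,p=1: c = 24+4 = 28
j=4,p=2: c = 28+8 = 36
j=4,p=3: c = 36+12 = 48
j=4,p=4: c = 48+16 = 64
j=5,p=1: c = 64+5 = 69
j=5,p=2: c = 69+10 = 79
j=5,p=3: c = 79+15 = 94
j=5,p=4: c = 94+20 = 114
j=5,p=5: c = 114+25 = 139
j=6,p=1: c = 139+6 = 145
j=6,p=2: c = 145+12 = 157
j=6,p=3: c = 157+18 = 175
j=6,p=4: c = 175+24 = 199
j=6,p=5: c = 199+30 = 229
j=6,p=6: c = 229+36 = 265

265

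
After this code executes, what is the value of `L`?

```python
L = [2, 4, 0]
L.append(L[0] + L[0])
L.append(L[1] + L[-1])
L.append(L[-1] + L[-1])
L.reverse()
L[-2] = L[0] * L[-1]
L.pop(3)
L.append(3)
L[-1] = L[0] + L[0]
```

[16, 8, 4, 32, 2, 32]

append L[0]+L[0] = 2+2 = 4 → [2, 4, 0, 4]
append L[1]+L[-1] = 4+4 = 8 → [2, 4, 0, 4, 8]
append L[-1]+L[-1] = 8+8 = 16 → [2, 4, 0, 4, 8, 16]
reverse → [16, 8, 4, 0, 4, 2]
L[-2] = L[0]*L[-1] = 16*2 = 32 → [16, 8, 4, 0, 32, 2]
pop(3) removes 0 → [16, 8, 4, 32, 2]
append 3 → [16, 8, 4, 32, 2, 3]
L[-1] = L[0]+L[0] = 16+16 = 32 → [16, 8, 4, 32, 2, 32]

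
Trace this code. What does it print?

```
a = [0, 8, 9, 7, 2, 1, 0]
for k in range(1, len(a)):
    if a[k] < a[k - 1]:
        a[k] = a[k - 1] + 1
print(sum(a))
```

63

k=1: 8>=0, unchanged → [0, 8, 9, 7, 2, 1, 0]
k=2: 9>=8, unchanged → [0, 8, 9, 7, 2, 1, 0]
k=3: 7<9, a[3] = 9+1 = 10 → [0, 8, 9, 10, 2, 1, 0]
k=4: 2<10, a[4] = 10+1 = 11 → [0, 8, 9, 10, 11, 1, 0]
k=5: 1<11, a[5] = 11+1 = 12 → [0, 8, 9, 10, 11, 12, 0]
k=6: 0<12, a[6] = 12+1 = 13 → [0, 8, 9, 10, 11, 12, 13]
sum = 63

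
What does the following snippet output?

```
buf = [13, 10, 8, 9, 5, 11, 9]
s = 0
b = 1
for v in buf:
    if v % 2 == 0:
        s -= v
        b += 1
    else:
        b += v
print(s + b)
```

32

v=13: not even; b=14
v=10: even, s = 0-10 = -10; b=15
v=8: even, s = (-10)-8 = -18; b=16
v=9: not even; b=25
v=5: not even; b=30
v=11: not even; b=41
v=9: not even; b=50
s+b = (-18)+50 = 32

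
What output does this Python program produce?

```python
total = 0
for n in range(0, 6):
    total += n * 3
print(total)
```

n=0: total = 0+0*3 = 0
n=1: total = 0+1*3 = 3
n=2: total = 3+2*3 = 9
n=3: total = 9+3*3 = 18
n=4: total = 18+4*3 = 30
n=5: total = 30+5*3 = 45

45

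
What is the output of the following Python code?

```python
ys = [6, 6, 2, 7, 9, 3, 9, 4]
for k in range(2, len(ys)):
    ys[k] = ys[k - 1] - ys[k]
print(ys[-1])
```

k=2: ys[2] = 6-2 = 4 → [6, 6, 4, 7, 9, 3, 9, 4]
k=3: ys[3] = 4-7 = -3 → [6, 6, 4, -3, 9, 3, 9, 4]
k=4: ys[4] = (-3)-9 = -12 → [6, 6, 4, -3, -12, 3, 9, 4]
k=5: ys[5] = (-12)-3 = -15 → [6, 6, 4, -3, -12, -15, 9, 4]
k=6: ys[6] = (-15)-9 = -24 → [6, 6, 4, -3, -12, -15, -24, 4]
k=7: ys[7] = (-24)-4 = -28 → [6, 6, 4, -3, -12, -15, -24, -28]

-28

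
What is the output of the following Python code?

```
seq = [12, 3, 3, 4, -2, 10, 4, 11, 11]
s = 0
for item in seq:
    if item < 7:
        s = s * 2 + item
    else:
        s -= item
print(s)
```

item=12: not <7, s = 0-12 = -12
item=3: <7, s = (-12)*2+3 = -21
item=3: <7, s = (-21)*2+3 = -39
item=4: <7, s = (-39)*2+4 = -74
item=-2: <7, s = (-74)*2+(-2) = -150
item=10: not <7, s = (-150)-10 = -160
item=4: <7, s = (-160)*2+4 = -316
item=11: not <7, s = (-316)-11 = -327
item=11: not <7, s = (-327)-11 = -338

-338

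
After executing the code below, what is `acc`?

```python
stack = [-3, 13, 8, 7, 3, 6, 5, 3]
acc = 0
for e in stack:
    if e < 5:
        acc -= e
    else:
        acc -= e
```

-42

e=-3: <5, acc = 0-(-3) = 3
e=13: not <5, acc = 3-13 = -10
e=8: not <5, acc = (-10)-8 = -18
e=7: not <5, acc = (-18)-7 = -25
e=3: <5, acc = (-25)-3 = -28
e=6: not <5, acc = (-28)-6 = -34
e=5: not <5, acc = (-34)-5 = -39
e=3: <5, acc = (-39)-3 = -42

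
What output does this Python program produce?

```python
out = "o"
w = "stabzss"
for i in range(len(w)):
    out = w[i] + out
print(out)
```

sszbatso

i=0: prepend 's' → 'so'
i=1: prepend 't' → 'tso'
i=2: prepend 'a' → 'atso'
i=3: prepend 'b' → 'batso'
i=4: prepend 'z' → 'zbatso'
i=5: prepend 's' → 'szbatso'
i=6: prepend 's' → 'sszbatso'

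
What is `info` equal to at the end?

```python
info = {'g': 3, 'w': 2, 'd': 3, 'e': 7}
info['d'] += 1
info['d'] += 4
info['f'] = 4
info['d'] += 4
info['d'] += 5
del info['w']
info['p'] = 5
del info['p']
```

info['d'] = 3+1 = 4 → {'g': 3, 'w': 2, 'd': 4, 'e': 7}
info['d'] = 4+4 = 8 → {'g': 3, 'w': 2, 'd': 8, 'e': 7}
info['f'] = 4 → {'g': 3, 'w': 2, 'd': 8, 'e': 7, 'f': 4}
info['d'] = 8+4 = 12 → {'g': 3, 'w': 2, 'd': 12, 'e': 7, 'f': 4}
info['d'] = 12+5 = 17 → {'g': 3, 'w': 2, 'd': 17, 'e': 7, 'f': 4}
del 'w' → {'g': 3, 'd': 17, 'e': 7, 'f': 4}
info['p'] = 5 → {'g': 3, 'd': 17, 'e': 7, 'f': 4, 'p': 5}
del 'p' → {'g': 3, 'd': 17, 'e': 7, 'f': 4}

{'g': 3, 'd': 17, 'e': 7, 'f': 4}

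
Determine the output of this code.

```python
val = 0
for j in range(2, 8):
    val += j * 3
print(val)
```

81

j=2: val = 0+2*3 = 6
j=3: val = 6+3*3 = 15
j=4: val = 15+4*3 = 27
j=5: val = 27+5*3 = 42
j=6: val = 42+6*3 = 60
j=7: val = 60+7*3 = 81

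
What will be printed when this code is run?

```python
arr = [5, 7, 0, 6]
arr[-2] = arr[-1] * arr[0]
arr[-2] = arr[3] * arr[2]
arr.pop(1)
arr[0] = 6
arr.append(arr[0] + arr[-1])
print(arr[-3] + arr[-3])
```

arr[-2] = arr[-1]*arr[0] = 6*5 = 30 → [5, 7, 30, 6]
arr[-2] = arr[3]*arr[2] = 6*30 = 180 → [5, 7, 180, 6]
pop(1) removes 7 → [5, 180, 6]
arr[0] = 6 → [6, 180, 6]
append arr[0]+arr[-1] = 6+6 = 12 → [6, 180, 6, 12]
arr[-3]+arr[-3] = 180+180 = 360

360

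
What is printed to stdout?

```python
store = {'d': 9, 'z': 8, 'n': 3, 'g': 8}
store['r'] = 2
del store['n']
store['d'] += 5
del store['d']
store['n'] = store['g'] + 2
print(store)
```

store['r'] = 2 → {'d': 9, 'z': 8, 'n': 3, 'g': 8, 'r': 2}
del 'n' → {'d': 9, 'z': 8, 'g': 8, 'r': 2}
store['d'] = 9+5 = 14 → {'d': 14, 'z': 8, 'g': 8, 'r': 2}
del 'd' → {'z': 8, 'g': 8, 'r': 2}
store['n'] = store['g']+2 = 10 → {'z': 8, 'g': 8, 'r': 2, 'n': 10}

{'z': 8, 'g': 8, 'r': 2, 'n': 10}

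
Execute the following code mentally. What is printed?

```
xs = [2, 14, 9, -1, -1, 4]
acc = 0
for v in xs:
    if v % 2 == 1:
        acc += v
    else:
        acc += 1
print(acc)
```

v=2: not odd, acc = 0+1 = 1
v=14: not odd, acc = 1+1 = 2
v=9: odd, acc = 2+9 = 11
v=-1: odd, acc = 11+(-1) = 10
v=-1: odd, acc = 10+(-1) = 9
v=4: not odd, acc = 9+1 = 10

10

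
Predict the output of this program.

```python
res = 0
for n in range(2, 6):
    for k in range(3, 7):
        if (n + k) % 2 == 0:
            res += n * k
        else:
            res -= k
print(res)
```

88

n=2,k=3: odd sum, res = 0-3 = -3
n=2,k=4: even sum, res = (-3)+8 = 5
n=2,k=5: odd sum, res = 5-5 = 0
n=2,k=6: even sum, res = 0+12 = 12
n=3,k=3: even sum, res = 12+9 = 21
n=3,k=4: odd sum, res = 21-4 = 17
n=3,k=5: even sum, res = 17+15 = 32
n=3,k=6: odd sum, res = 32-6 = 26
n=4,k=3: odd sum, res = 26-3 = 23
n=4,k=4: even sum, res = 23+16 = 39
n=4,k=5: odd sum, res = 39-5 = 34
n=4,k=6: even sum, res = 34+24 = 58
n=5,k=3: even sum, res = 58+15 = 73
n=5,k=4: odd sum, res = 73-4 = 69
n=5,k=5: even sum, res = 69+25 = 94
n=5,k=6: odd sum, res = 94-6 = 88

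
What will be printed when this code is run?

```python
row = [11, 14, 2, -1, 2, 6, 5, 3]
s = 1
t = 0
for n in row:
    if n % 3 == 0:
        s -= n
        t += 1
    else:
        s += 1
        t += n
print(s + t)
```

n=11: not %3==0, s = 1+1 = 2; t=11
n=14: not %3==0, s = 2+1 = 3; t=25
n=2: not %3==0, s = 3+1 = 4; t=27
n=-1: not %3==0, s = 4+1 = 5; t=26
n=2: not %3==0, s = 5+1 = 6; t=28
n=6: %3==0, s = 6-6 = 0; t=29
n=5: not %3==0, s = 0+1 = 1; t=34
n=3: %3==0, s = 1-3 = -2; t=35
s+t = (-2)+35 = 33

33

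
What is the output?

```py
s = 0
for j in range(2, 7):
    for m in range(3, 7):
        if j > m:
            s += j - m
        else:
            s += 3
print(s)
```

52

j=2,m=3: not 2>3, s = 0+3 = 3
j=2,m=4: not 2>4, s = 3+3 = 6
j=2,m=5: not 2>5, s = 6+3 = 9
j=2,m=6: not 2>6, s = 9+3 = 12
j=3,m=3: not 3>3, s = 12+3 = 15
j=3,m=4: not 3>4, s = 15+3 = 18
j=3,m=5: not 3>5, s = 18+3 = 21
j=3,m=6: not 3>6, s = 21+3 = 24
j=4,m=3: 4>3, s = 24+1 = 25
j=4,m=4: not 4>4, s = 25+3 = 28
j=4,m=5: not 4>5, s = 28+3 = 31
j=4,m=6: not 4>6, s = 31+3 = 34
j=5,m=3: 5>3, s = 34+2 = 36
j=5,m=4: 5>4, s = 36+1 = 37
j=5,m=5: not 5>5, s = 37+3 = 40
j=5,m=6: not 5>6, s = 40+3 = 43
j=6,m=3: 6>3, s = 43+3 = 46
j=6,m=4: 6>4, s = 46+2 = 48
j=6,m=5: 6>5, s = 48+1 = 49
j=6,m=6: not 6>6, s = 49+3 = 52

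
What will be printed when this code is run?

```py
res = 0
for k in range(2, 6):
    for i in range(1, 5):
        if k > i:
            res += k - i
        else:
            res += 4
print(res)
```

k=2,i=1: 2>1, res = 0+1 = 1
k=2,i=2: not 2>2, res = 1+4 = 5
k=2,i=3: not 2>3, res = 5+4 = 9
k=2,i=4: not 2>4, res = 9+4 = 13
k=3,i=1: 3>1, res = 13+2 = 15
k=3,i=2: 3>2, res = 15+1 = 16
k=3,i=3: not 3>3, res = 16+4 = 20
k=3,i=4: not 3>4, res = 20+4 = 24
k=4,i=1: 4>1, res = 24+3 = 27
k=4,i=2: 4>2, res = 27+2 = 29
k=4,i=3: 4>3, res = 29+1 = 30
k=4,i=4: not 4>4, res = 30+4 = 34
k=5,i=1: 5>1, res = 34+4 = 38
k=5,i=2: 5>2, res = 38+3 = 41
k=5,i=3: 5>3, res = 41+2 = 43
k=5,i=4: 5>4, res = 43+1 = 44

44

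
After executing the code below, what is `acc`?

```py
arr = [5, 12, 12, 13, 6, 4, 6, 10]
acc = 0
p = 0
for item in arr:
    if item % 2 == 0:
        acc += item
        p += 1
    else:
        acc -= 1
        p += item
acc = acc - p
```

item=5: not even, acc = 0-1 = -1; p=5
item=12: even, acc = (-1)+12 = 11; p=6
item=12: even, acc = 11+12 = 23; p=7
item=13: not even, acc = 23-1 = 22; p=20
item=6: even, acc = 22+6 = 28; p=21
item=4: even, acc = 28+4 = 32; p=22
item=6: even, acc = 32+6 = 38; p=23
item=10: even, acc = 38+10 = 48; p=24
acc-p = 48-24 = 24

24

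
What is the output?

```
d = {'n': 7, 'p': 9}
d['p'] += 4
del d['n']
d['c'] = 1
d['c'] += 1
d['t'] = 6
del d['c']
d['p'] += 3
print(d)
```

d['p'] = 9+4 = 13 → {'n': 7, 'p': 13}
del 'n' → {'p': 13}
d['c'] = 1 → {'p': 13, 'c': 1}
d['c'] = 1+1 = 2 → {'p': 13, 'c': 2}
d['t'] = 6 → {'p': 13, 'c': 2, 't': 6}
del 'c' → {'p': 13, 't': 6}
d['p'] = 13+3 = 16 → {'p': 16, 't': 6}

{'p': 16, 't': 6}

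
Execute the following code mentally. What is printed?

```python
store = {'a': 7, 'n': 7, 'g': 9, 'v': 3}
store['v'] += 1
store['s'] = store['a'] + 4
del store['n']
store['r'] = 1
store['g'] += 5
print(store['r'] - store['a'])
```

store['v'] = 3+1 = 4 → {'a': 7, 'n': 7, 'g': 9, 'v': 4}
store['s'] = store['a']+4 = 11 → {'a': 7, 'n': 7, 'g': 9, 'v': 4, 's': 11}
del 'n' → {'a': 7, 'g': 9, 'v': 4, 's': 11}
store['r'] = 1 → {'a': 7, 'g': 9, 'v': 4, 's': 11, 'r': 1}
store['g'] = 9+5 = 14 → {'a': 7, 'g': 14, 'v': 4, 's': 11, 'r': 1}
store['r']-store['a'] = 1-7 = -6

-6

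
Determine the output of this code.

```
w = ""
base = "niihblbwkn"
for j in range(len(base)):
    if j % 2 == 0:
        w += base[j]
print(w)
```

nibbk

j=0: add 'n' → 'n'
j=1: skip
j=2: add 'i' → 'ni'
j=3: skip
j=4: add 'b' → 'nib'
j=5: skip
j=6: add 'b' → 'nibb'
j=7: skip
j=8: add 'k' → 'nibbk'
j=9: skip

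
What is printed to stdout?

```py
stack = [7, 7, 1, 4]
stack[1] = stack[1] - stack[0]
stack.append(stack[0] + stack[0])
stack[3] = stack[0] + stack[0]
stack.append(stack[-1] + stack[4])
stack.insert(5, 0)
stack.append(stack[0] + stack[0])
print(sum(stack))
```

stack[1] = stack[1]-stack[0] = 7-7 = 0 → [7, 0, 1, 4]
append stack[0]+stack[0] = 7+7 = 14 → [7, 0, 1, 4, 14]
stack[3] = stack[0]+stack[0] = 7+7 = 14 → [7, 0, 1, 14, 14]
append stack[-1]+stack[4] = 14+14 = 28 → [7, 0, 1, 14, 14, 28]
insert 0 at 5 → [7, 0, 1, 14, 14, 0, 28]
append stack[0]+stack[0] = 7+7 = 14 → [7, 0, 1, 14, 14, 0, 28, 14]
sum = 78

78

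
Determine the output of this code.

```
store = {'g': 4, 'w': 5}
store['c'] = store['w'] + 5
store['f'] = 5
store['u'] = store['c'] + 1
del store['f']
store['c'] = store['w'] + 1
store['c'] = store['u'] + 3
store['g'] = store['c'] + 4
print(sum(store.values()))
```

store['c'] = store['w']+5 = 10 → {'g': 4, 'w': 5, 'c': 10}
store['f'] = 5 → {'g': 4, 'w': 5, 'c': 10, 'f': 5}
store['u'] = store['c']+1 = 11 → {'g': 4, 'w': 5, 'c': 10, 'f': 5, 'u': 11}
del 'f' → {'g': 4, 'w': 5, 'c': 10, 'u': 11}
store['c'] = store['w']+1 = 6 → {'g': 4, 'w': 5, 'c': 6, 'u': 11}
store['c'] = store['u']+3 = 14 → {'g': 4, 'w': 5, 'c': 14, 'u': 11}
store['g'] = store['c']+4 = 18 → {'g': 18, 'w': 5, 'c': 14, 'u': 11}
sum of values = 48

48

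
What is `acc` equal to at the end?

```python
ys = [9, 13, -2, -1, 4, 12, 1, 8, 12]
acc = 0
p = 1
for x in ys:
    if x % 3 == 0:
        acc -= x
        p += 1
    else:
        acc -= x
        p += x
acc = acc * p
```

x=9: %3==0, acc = 0-9 = -9; p=2
x=13: not %3==0, acc = (-9)-13 = -22; p=15
x=-2: not %3==0, acc = (-22)-(-2) = -20; p=13
x=-1: not %3==0, acc = (-20)-(-1) = -19; p=12
x=4: not %3==0, acc = (-19)-4 = -23; p=16
x=12: %3==0, acc = (-23)-12 = -35; p=17
x=1: not %3==0, acc = (-35)-1 = -36; p=18
x=8: not %3==0, acc = (-36)-8 = -44; p=26
x=12: %3==0, acc = (-44)-12 = -56; p=27
acc*p = (-56)*27 = -1512

-1512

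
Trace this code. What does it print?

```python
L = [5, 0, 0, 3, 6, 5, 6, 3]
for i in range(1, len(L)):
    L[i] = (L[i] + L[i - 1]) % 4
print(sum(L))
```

i=1: L[1] = (0+5)%4 = 1 → [5, 1, 0, 3, 6, 5, 6, 3]
i=2: L[2] = (0+1)%4 = 1 → [5, 1, 1, 3, 6, 5, 6, 3]
i=3: L[3] = (3+1)%4 = 0 → [5, 1, 1, 0, 6, 5, 6, 3]
i=4: L[4] = (6+0)%4 = 2 → [5, 1, 1, 0, 2, 5, 6, 3]
i=5: L[5] = (5+2)%4 = 3 → [5, 1, 1, 0, 2, 3, 6, 3]
i=6: L[6] = (6+3)%4 = 1 → [5, 1, 1, 0, 2, 3, 1, 3]
i=7: L[7] = (3+1)%4 = 0 → [5, 1, 1, 0, 2, 3, 1, 0]
sum = 13

13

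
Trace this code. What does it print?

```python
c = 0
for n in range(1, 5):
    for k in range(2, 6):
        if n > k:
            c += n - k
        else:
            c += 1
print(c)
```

17

n=1,k=2: not 1>2, c = 0+1 = 1
n=1,k=3: not 1>3, c = 1+1 = 2
n=1,k=4: not 1>4, c = 2+1 = 3
n=1,k=5: not 1>5, c = 3+1 = 4
n=2,k=2: not 2>2, c = 4+1 = 5
n=2,k=3: not 2>3, c = 5+1 = 6
n=2,k=4: not 2>4, c = 6+1 = 7
n=2,k=5: not 2>5, c = 7+1 = 8
n=3,k=2: 3>2, c = 8+1 = 9
n=3,k=3: not 3>3, c = 9+1 = 10
n=3,k=4: not 3>4, c = 10+1 = 11
n=3,k=5: not 3>5, c = 11+1 = 12
n=4,k=2: 4>2, c = 12+2 = 14
n=4,k=3: 4>3, c = 14+1 = 15
n=4,k=4: not 4>4, c = 15+1 = 16
n=4,k=5: not 4>5, c = 16+1 = 17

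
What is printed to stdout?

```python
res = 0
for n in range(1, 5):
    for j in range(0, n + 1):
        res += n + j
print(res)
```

n=1,j=0: res = 0+1 = 1
n=1,j=1: res = 1+2 = 3
n=2,j=0: res = 3+2 = 5
n=2,j=1: res = 5+3 = 8
n=2,j=2: res = 8+4 = 12
n=3,j=0: res = 12+3 = 15
n=3,j=1: res = 15+4 = 19
n=3,j=2: res = 19+5 = 24
n=3,j=3: res = 24+6 = 30
n=4,j=0: res = 30+4 = 34
n=4,j=1: res = 34+5 = 39
n=4,j=2: res = 39+6 = 45
n=4,j=3: res = 45+7 = 52
n=4,j=4: res = 52+8 = 60

60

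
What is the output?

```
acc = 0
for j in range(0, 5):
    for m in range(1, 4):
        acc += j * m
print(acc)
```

j=0,m=1: acc = 0+0 = 0
j=0,m=2: acc = 0+0 = 0
j=0,m=3: acc = 0+0 = 0
j=1,m=1: acc = 0+1 = 1
j=1,m=2: acc = 1+2 = 3
j=1,m=3: acc = 3+3 = 6
j=2,m=1: acc = 6+2 = 8
j=2,m=2: acc = 8+4 = 12
j=2,m=3: acc = 12+6 = 18
j=3,m=1: acc = 18+3 = 21
j=3,m=2: acc = 21+6 = 27
j=3,m=3: acc = 27+9 = 36
j=4,m=1: acc = 36+4 = 40
j=4,m=2: acc = 40+8 = 48
j=4,m=3: acc = 48+12 = 60

60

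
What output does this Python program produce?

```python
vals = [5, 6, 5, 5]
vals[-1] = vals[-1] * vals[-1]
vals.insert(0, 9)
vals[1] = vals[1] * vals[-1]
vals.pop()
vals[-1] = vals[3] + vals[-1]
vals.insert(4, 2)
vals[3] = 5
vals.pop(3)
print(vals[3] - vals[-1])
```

vals[-1] = vals[-1]*vals[-1] = 5*5 = 25 → [5, 6, 5, 25]
insert 9 at 0 → [9, 5, 6, 5, 25]
vals[1] = vals[1]*vals[-1] = 5*25 = 125 → [9, 125, 6, 5, 25]
pop() removes 25 → [9, 125, 6, 5]
vals[-1] = vals[3]+vals[-1] = 5+5 = 10 → [9, 125, 6, 10]
insert 2 at 4 → [9, 125, 6, 10, 2]
vals[3] = 5 → [9, 125, 6, 5, 2]
pop(3) removes 5 → [9, 125, 6, 2]
vals[3]-vals[-1] = 2-2 = 0

0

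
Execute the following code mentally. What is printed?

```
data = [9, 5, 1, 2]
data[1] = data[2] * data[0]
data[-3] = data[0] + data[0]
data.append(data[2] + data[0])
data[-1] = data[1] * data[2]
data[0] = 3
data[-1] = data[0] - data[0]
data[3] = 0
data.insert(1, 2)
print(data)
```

data[1] = data[2]*data[0] = 1*9 = 9 → [9, 9, 1, 2]
data[-3] = data[0]+data[0] = 9+9 = 18 → [9, 18, 1, 2]
append data[2]+data[0] = 1+9 = 10 → [9, 18, 1, 2, 10]
data[-1] = data[1]*data[2] = 18*1 = 18 → [9, 18, 1, 2, 18]
data[0] = 3 → [3, 18, 1, 2, 18]
data[-1] = data[0]-data[0] = 3-3 = 0 → [3, 18, 1, 2, 0]
data[3] = 0 → [3, 18, 1, 0, 0]
insert 2 at 1 → [3, 2, 18, 1, 0, 0]

[3, 2, 18, 1, 0, 0]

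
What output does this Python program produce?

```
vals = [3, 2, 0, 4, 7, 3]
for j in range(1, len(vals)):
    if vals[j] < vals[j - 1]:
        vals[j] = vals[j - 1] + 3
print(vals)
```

j=1: 2<3, vals[1] = 3+3 = 6 → [3, 6, 0, 4, 7, 3]
j=2: 0<6, vals[2] = 6+3 = 9 → [3, 6, 9, 4, 7, 3]
j=3: 4<9, vals[3] = 9+3 = 12 → [3, 6, 9, 12, 7, 3]
j=4: 7<12, vals[4] = 12+3 = 15 → [3, 6, 9, 12, 15, 3]
j=5: 3<15, vals[5] = 15+3 = 18 → [3, 6, 9, 12, 15, 18]

[3, 6, 9, 12, 15, 18]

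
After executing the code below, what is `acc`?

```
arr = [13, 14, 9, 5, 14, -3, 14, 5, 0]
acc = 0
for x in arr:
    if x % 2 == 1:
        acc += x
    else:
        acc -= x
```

x=13: odd, acc = 0+13 = 13
x=14: not odd, acc = 13-14 = -1
x=9: odd, acc = (-1)+9 = 8
x=5: odd, acc = 8+5 = 13
x=14: not odd, acc = 13-14 = -1
x=-3: odd, acc = (-1)+(-3) = -4
x=14: not odd, acc = (-4)-14 = -18
x=5: odd, acc = (-18)+5 = -13
x=0: not odd, acc = (-13)-0 = -13

-13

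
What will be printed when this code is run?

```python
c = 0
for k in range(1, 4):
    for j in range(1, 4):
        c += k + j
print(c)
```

k=1,j=1: c = 0+2 = 2
k=1,j=2: c = 2+3 = 5
k=1,j=3: c = 5+4 = 9
k=2,j=1: c = 9+3 = 12
k=2,j=2: c = 12+4 = 16
k=2,j=3: c = 16+5 = 21
k=3,j=1: c = 21+4 = 25
k=3,j=2: c = 25+5 = 30
k=3,j=3: c = 30+6 = 36

36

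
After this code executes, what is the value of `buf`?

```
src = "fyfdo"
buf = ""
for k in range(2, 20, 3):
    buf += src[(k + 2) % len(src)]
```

k=2: add src[4]='o' → 'o'
k=5: add src[2]='f' → 'of'
k=8: add src[0]='f' → 'off'
k=11: add src[3]='d' → 'offd'
k=14: add src[1]='y' → 'offdy'
k=17: add src[4]='o' → 'offdyo'

'offdyo'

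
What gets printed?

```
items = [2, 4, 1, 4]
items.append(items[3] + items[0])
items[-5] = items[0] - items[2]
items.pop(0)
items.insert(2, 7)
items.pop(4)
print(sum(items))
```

append items[3]+items[0] = 4+2 = 6 → [2, 4, 1, 4, 6]
items[-5] = items[0]-items[2] = 2-1 = 1 → [1, 4, 1, 4, 6]
pop(0) removes 1 → [4, 1, 4, 6]
insert 7 at 2 → [4, 1, 7, 4, 6]
pop(4) removes 6 → [4, 1, 7, 4]
sum = 16

16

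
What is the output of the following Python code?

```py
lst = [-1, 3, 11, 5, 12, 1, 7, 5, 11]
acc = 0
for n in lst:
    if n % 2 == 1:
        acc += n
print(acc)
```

n=-1: odd, acc = 0+(-1) = -1
n=3: odd, acc = (-1)+3 = 2
n=11: odd, acc = 2+11 = 13
n=5: odd, acc = 13+5 = 18
n=12: not odd
n=1: odd, acc = 18+1 = 19
n=7: odd, acc = 19+7 = 26
n=5: odd, acc = 26+5 = 31
n=11: odd, acc = 31+11 = 42

42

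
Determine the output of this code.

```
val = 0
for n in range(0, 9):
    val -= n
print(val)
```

n=0: val = 0-0 = 0
n=1: val = 0-1 = -1
n=2: val = (-1)-2 = -3
n=3: val = (-3)-3 = -6
n=4: val = (-6)-4 = -10
n=5: val = (-10)-5 = -15
n=6: val = (-15)-6 = -21
n=7: val = (-21)-7 = -28
n=8: val = (-28)-8 = -36

-36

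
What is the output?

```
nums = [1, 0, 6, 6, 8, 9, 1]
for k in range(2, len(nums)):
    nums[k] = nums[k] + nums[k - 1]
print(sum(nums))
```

98

k=2: nums[2] = 6+0 = 6 → [1, 0, 6, 6, 8, 9, 1]
k=3: nums[3] = 6+6 = 12 → [1, 0, 6, 12, 8, 9, 1]
k=4: nums[4] = 8+12 = 20 → [1, 0, 6, 12, 20, 9, 1]
k=5: nums[5] = 9+20 = 29 → [1, 0, 6, 12, 20, 29, 1]
k=6: nums[6] = 1+29 = 30 → [1, 0, 6, 12, 20, 29, 30]
sum = 98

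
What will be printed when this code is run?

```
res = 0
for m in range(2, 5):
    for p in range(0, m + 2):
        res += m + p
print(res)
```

m=2,p=0: res = 0+2 = 2
m=2,p=1: res = 2+3 = 5
m=2,p=2: res = 5+4 = 9
m=2,p=3: res = 9+5 = 14
m=3,p=0: res = 14+3 = 17
m=3,p=1: res = 17+4 = 21
m=3,p=2: res = 21+5 = 26
m=3,p=3: res = 26+6 = 32
m=3,p=4: res = 32+7 = 39
m=4,p=0: res = 39+4 = 43
m=4,p=1: res = 43+5 = 48
m=4,p=2: res = 48+6 = 54
m=4,p=3: res = 54+7 = 61
m=4,p=4: res = 61+8 = 69
m=4,p=5: res = 69+9 = 78

78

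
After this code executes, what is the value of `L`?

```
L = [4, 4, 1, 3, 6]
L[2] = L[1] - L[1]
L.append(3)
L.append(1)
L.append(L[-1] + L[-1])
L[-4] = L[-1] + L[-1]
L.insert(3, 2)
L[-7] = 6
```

[4, 4, 6, 2, 3, 4, 3, 1, 2]

L[2] = L[1]-L[1] = 4-4 = 0 → [4, 4, 0, 3, 6]
append 3 → [4, 4, 0, 3, 6, 3]
append 1 → [4, 4, 0, 3, 6, 3, 1]
append L[-1]+L[-1] = 1+1 = 2 → [4, 4, 0, 3, 6, 3, 1, 2]
L[-4] = L[-1]+L[-1] = 2+2 = 4 → [4, 4, 0, 3, 4, 3, 1, 2]
insert 2 at 3 → [4, 4, 0, 2, 3, 4, 3, 1, 2]
L[-7] = 6 → [4, 4, 6, 2, 3, 4, 3, 1, 2]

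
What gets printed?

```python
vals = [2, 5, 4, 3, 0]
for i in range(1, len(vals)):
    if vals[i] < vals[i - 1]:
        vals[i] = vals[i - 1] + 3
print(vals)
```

i=1: 5>=2, unchanged → [2, 5, 4, 3, 0]
i=2: 4<5, vals[2] = 5+3 = 8 → [2, 5, 8, 3, 0]
i=3: 3<8, vals[3] = 8+3 = 11 → [2, 5, 8, 11, 0]
i=4: 0<11, vals[4] = 11+3 = 14 → [2, 5, 8, 11, 14]

[2, 5, 8, 11, 14]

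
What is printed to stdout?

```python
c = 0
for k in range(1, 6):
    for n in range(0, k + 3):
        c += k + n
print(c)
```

180

k=1,n=0: c = 0+1 = 1
k=1,n=1: c = 1+2 = 3
k=1,n=2: c = 3+3 = 6
k=1,n=3: c = 6+4 = 10
k=2,n=0: c = 10+2 = 12
k=2,n=1: c = 12+3 = 15
k=2,n=2: c = 15+4 = 19
k=2,n=3: c = 19+5 = 24
k=2,n=4: c = 24+6 = 30
k=3,n=0: c = 30+3 = 33
k=3,n=1: c = 33+4 = 37
k=3,n=2: c = 37+5 = 42
k=3,n=3: c = 42+6 = 48
k=3,n=4: c = 48+7 = 55
k=3,n=5: c = 55+8 = 63
k=4,n=0: c = 63+4 = 67
k=4,n=1: c = 67+5 = 72
k=4,n=2: c = 72+6 = 78
k=4,n=3: c = 78+7 = 85
k=4,n=4: c = 85+8 = 93
k=4,n=5: c = 93+9 = 102
k=4,n=6: c = 102+10 = 112
k=5,n=0: c = 112+5 = 117
k=5,n=1: c = 117+6 = 123
k=5,n=2: c = 123+7 = 130
k=5,n=3: c = 130+8 = 138
k=5,n=4: c = 138+9 = 147
k=5,n=5: c = 147+10 = 157
k=5,n=6: c = 157+11 = 168
k=5,n=7: c = 168+12 = 180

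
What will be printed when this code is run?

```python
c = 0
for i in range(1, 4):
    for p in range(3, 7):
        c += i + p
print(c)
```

i=1,p=3: c = 0+4 = 4
i=1,p=4: c = 4+5 = 9
i=1,p=5: c = 9+6 = 15
i=1,p=6: c = 15+7 = 22
i=2,p=3: c = 22+5 = 27
i=2,p=4: c = 27+6 = 33
i=2,p=5: c = 33+7 = 40
i=2,p=6: c = 40+8 = 48
i=3,p=3: c = 48+6 = 54
i=3,p=4: c = 54+7 = 61
i=3,p=5: c = 61+8 = 69
i=3,p=6: c = 69+9 = 78

78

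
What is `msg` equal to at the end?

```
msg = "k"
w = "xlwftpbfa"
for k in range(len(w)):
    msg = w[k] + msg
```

'afbptfwlxk'

k=0: prepend 'x' → 'xk'
k=1: prepend 'l' → 'lxk'
k=2: prepend 'w' → 'wlxk'
k=3: prepend 'f' → 'fwlxk'
k=4: prepend 't' → 'tfwlxk'
k=5: prepend 'p' → 'ptfwlxk'
k=6: prepend 'b' → 'bptfwlxk'
k=7: prepend 'f' → 'fbptfwlxk'
k=8: prepend 'a' → 'afbptfwlxk'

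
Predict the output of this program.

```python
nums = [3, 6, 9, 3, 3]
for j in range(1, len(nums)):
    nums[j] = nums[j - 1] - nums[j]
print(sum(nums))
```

j=1: nums[1] = 3-6 = -3 → [3, -3, 9, 3, 3]
j=2: nums[2] = (-3)-9 = -12 → [3, -3, -12, 3, 3]
j=3: nums[3] = (-12)-3 = -15 → [3, -3, -12, -15, 3]
j=4: nums[4] = (-15)-3 = -18 → [3, -3, -12, -15, -18]
sum = -45

-45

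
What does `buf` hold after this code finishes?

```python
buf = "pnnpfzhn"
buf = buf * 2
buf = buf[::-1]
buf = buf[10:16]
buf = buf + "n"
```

repeat ×2 → 'pnnpfzhnpnnpfzhn'
reverse → 'nhzfpnnpnhzfpnnp'
slice [10:16] → 'zfpnnp'
+ 'n' → 'zfpnnpn'

'zfpnnpn'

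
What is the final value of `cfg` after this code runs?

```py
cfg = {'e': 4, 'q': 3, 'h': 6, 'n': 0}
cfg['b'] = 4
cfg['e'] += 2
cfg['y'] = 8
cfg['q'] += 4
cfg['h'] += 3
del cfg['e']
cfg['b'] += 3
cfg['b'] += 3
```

{'q': 7, 'h': 9, 'n': 0, 'b': 10, 'y': 8}

cfg['b'] = 4 → {'e': 4, 'q': 3, 'h': 6, 'n': 0, 'b': 4}
cfg['e'] = 4+2 = 6 → {'e': 6, 'q': 3, 'h': 6, 'n': 0, 'b': 4}
cfg['y'] = 8 → {'e': 6, 'q': 3, 'h': 6, 'n': 0, 'b': 4, 'y': 8}
cfg['q'] = 3+4 = 7 → {'e': 6, 'q': 7, 'h': 6, 'n': 0, 'b': 4, 'y': 8}
cfg['h'] = 6+3 = 9 → {'e': 6, 'q': 7, 'h': 9, 'n': 0, 'b': 4, 'y': 8}
del 'e' → {'q': 7, 'h': 9, 'n': 0, 'b': 4, 'y': 8}
cfg['b'] = 4+3 = 7 → {'q': 7, 'h': 9, 'n': 0, 'b': 7, 'y': 8}
cfg['b'] = 7+3 = 10 → {'q': 7, 'h': 9, 'n': 0, 'b': 10, 'y': 8}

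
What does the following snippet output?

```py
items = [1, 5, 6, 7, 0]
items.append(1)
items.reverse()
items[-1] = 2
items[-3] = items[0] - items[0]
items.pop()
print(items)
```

append 1 → [1, 5, 6, 7, 0, 1]
reverse → [1, 0, 7, 6, 5, 1]
items[-1] = 2 → [1, 0, 7, 6, 5, 2]
items[-3] = items[0]-items[0] = 1-1 = 0 → [1, 0, 7, 0, 5, 2]
pop() removes 2 → [1, 0, 7, 0, 5]

[1, 0, 7, 0, 5]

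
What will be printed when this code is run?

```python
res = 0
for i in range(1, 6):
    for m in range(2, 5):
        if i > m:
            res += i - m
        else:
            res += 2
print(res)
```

28

i=1,m=2: not 1>2, res = 0+2 = 2
i=1,m=3: not 1>3, res = 2+2 = 4
i=1,m=4: not 1>4, res = 4+2 = 6
i=2,m=2: not 2>2, res = 6+2 = 8
i=2,m=3: not 2>3, res = 8+2 = 10
i=2,m=4: not 2>4, res = 10+2 = 12
i=3,m=2: 3>2, res = 12+1 = 13
i=3,m=3: not 3>3, res = 13+2 = 15
i=3,m=4: not 3>4, res = 15+2 = 17
i=4,m=2: 4>2, res = 17+2 = 19
i=4,m=3: 4>3, res = 19+1 = 20
i=4,m=4: not 4>4, res = 20+2 = 22
i=5,m=2: 5>2, res = 22+3 = 25
i=5,m=3: 5>3, res = 25+2 = 27
i=5,m=4: 5>4, res = 27+1 = 28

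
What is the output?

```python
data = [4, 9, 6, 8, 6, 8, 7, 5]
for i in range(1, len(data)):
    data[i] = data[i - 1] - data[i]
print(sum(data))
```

i=1: data[1] = 4-9 = -5 → [4, -5, 6, 8, 6, 8, 7, 5]
i=2: data[2] = (-5)-6 = -11 → [4, -5, -11, 8, 6, 8, 7, 5]
i=3: data[3] = (-11)-8 = -19 → [4, -5, -11, -19, 6, 8, 7, 5]
i=4: data[4] = (-19)-6 = -25 → [4, -5, -11, -19, -25, 8, 7, 5]
i=5: data[5] = (-25)-8 = -33 → [4, -5, -11, -19, -25, -33, 7, 5]
i=6: data[6] = (-33)-7 = -40 → [4, -5, -11, -19, -25, -33, -40, 5]
i=7: data[7] = (-40)-5 = -45 → [4, -5, -11, -19, -25, -33, -40, -45]
sum = -174

-174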